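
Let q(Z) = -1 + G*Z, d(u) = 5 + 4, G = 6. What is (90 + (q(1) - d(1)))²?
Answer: 7396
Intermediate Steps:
d(u) = 9
q(Z) = -1 + 6*Z
(90 + (q(1) - d(1)))² = (90 + ((-1 + 6*1) - 1*9))² = (90 + ((-1 + 6) - 9))² = (90 + (5 - 9))² = (90 - 4)² = 86² = 7396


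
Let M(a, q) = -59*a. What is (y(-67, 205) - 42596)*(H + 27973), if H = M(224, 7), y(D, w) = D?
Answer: -629577891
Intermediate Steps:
H = -13216 (H = -59*224 = -13216)
(y(-67, 205) - 42596)*(H + 27973) = (-67 - 42596)*(-13216 + 27973) = -42663*14757 = -629577891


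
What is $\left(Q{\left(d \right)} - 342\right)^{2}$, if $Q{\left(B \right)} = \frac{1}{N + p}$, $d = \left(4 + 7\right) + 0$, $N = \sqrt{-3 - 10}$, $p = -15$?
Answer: $\frac{3509604 \sqrt{13} + 24806629 i}{2 \left(15 \sqrt{13} + 106 i\right)} \approx 1.1701 \cdot 10^{5} + 10.364 i$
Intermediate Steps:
$N = i \sqrt{13}$ ($N = \sqrt{-13} = i \sqrt{13} \approx 3.6056 i$)
$d = 11$ ($d = 11 + 0 = 11$)
$Q{\left(B \right)} = \frac{1}{-15 + i \sqrt{13}}$ ($Q{\left(B \right)} = \frac{1}{i \sqrt{13} - 15} = \frac{1}{-15 + i \sqrt{13}}$)
$\left(Q{\left(d \right)} - 342\right)^{2} = \left(\left(- \frac{15}{238} - \frac{i \sqrt{13}}{238}\right) - 342\right)^{2} = \left(- \frac{81411}{238} - \frac{i \sqrt{13}}{238}\right)^{2}$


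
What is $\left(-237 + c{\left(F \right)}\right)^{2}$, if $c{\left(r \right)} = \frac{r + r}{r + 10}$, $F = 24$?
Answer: $\frac{16040025}{289} \approx 55502.0$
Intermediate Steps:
$c{\left(r \right)} = \frac{2 r}{10 + r}$
$\left(-237 + c{\left(F \right)}\right)^{2} = \left(-237 + 2 \cdot 24 \frac{1}{10 + 24}\right)^{2} = \left(-237 + 2 \cdot 24 \cdot \frac{1}{34}\right)^{2} = \left(-237 + \frac{24}{17}\right)^{2} = \left(- \frac{4005}{17}\right)^{2} = \frac{16040025}{289}$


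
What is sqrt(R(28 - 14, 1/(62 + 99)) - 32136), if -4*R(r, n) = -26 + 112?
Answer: I*sqrt(128630)/2 ≈ 179.33*I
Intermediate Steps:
R(r, n) = -43/2 (R(r, n) = -(-26 + 112)/4 = -1/4*86 = -43/2)
sqrt(R(28 - 14, 1/(62 + 99)) - 32136) = sqrt(-43/2 - 32136) = sqrt(-64315/2) = I*sqrt(128630)/2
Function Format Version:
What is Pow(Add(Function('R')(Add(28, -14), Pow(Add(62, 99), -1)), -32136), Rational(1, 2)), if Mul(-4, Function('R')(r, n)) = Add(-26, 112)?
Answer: Mul(Rational(1, 2), I, Pow(128630, Rational(1, 2))) ≈ Mul(179.33, I)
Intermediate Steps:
Function('R')(r, n) = Rational(-43, 2) (Function('R')(r, n) = Mul(Rational(-1, 4), Add(-26, 112)) = Mul(Rational(-1, 4), 86) = Rational(-43, 2))
Pow(Add(Function('R')(Add(28, -14), Pow(Add(62, 99), -1)), -32136), Rational(1, 2)) = Pow(Add(Rational(-43, 2), -32136), Rational(1, 2)) = Pow(Rational(-64315, 2), Rational(1, 2)) = Mul(Rational(1, 2), I, Pow(128630, Rational(1, 2)))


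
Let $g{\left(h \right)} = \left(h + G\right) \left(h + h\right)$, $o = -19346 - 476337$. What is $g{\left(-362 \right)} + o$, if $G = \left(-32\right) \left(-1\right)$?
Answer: $-256763$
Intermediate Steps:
$o = -495683$
$G = 32$
$g{\left(h \right)} = 2 h \left(32 + h\right)$ ($g{\left(h \right)} = \left(h + 32\right) \left(h + h\right) = \left(32 + h\right) 2 h = 2 h \left(32 + h\right)$)
$g{\left(-362 \right)} + o = 2 \left(-362\right) \left(32 - 362\right) - 495683 = 2 \left(-362\right) \left(-330\right) - 495683 = 238920 - 495683 = -256763$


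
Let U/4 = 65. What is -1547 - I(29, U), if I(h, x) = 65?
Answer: -1612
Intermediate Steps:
U = 260 (U = 4*65 = 260)
-1547 - I(29, U) = -1547 - 1*65 = -1547 - 65 = -1612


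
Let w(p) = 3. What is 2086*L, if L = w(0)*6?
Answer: 37548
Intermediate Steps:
L = 18 (L = 3*6 = 18)
2086*L = 2086*18 = 37548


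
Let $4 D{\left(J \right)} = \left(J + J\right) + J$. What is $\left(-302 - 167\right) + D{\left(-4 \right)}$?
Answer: $-472$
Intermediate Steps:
$D{\left(J \right)} = \frac{3 J}{4}$ ($D{\left(J \right)} = \frac{\left(J + J\right) + J}{4} = \frac{2 J + J}{4} = \frac{3 J}{4}$)
$\left(-302 - 167\right) + D{\left(-4 \right)} = \left(-302 - 167\right) + \frac{3}{4} \left(-4\right) = -469 - 3 = -472$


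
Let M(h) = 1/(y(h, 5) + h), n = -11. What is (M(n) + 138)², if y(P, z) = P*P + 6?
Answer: 256288081/13456 ≈ 19046.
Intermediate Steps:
y(P, z) = 6 + P² (y(P, z) = P² + 6 = 6 + P²)
M(h) = 1/(6 + h + h²) (M(h) = 1/((6 + h²) + h) = 1/(6 + h + h²))
(M(n) + 138)² = (1/(6 - 11 + (-11)²) + 138)² = (1/(6 - 11 + 121) + 138)² = (1/116 + 138)² = (16009/116)² = 256288081/13456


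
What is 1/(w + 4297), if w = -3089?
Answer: 1/1208 ≈ 0.00082781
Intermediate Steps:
1/(w + 4297) = 1/(-3089 + 4297) = 1/1208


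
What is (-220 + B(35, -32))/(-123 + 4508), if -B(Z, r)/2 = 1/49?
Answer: -10782/214865 ≈ -0.050180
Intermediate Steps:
B(Z, r) = -2/49
(-220 + B(35, -32))/(-123 + 4508) = (-220 - 2/49)/(-123 + 4508) = -10782/49/4385 = -10782/49*1/4385 = -10782/214865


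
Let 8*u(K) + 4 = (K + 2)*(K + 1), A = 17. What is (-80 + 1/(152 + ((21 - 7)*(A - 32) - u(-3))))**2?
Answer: 341658256/53361 ≈ 6402.8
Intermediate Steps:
u(K) = -1/2 + (1 + K)*(2 + K)/8 (u(K) = -1/2 + ((K + 2)*(K + 1))/8 = -1/2 + ((2 + K)*(1 + K))/8 = -1/2 + ((1 + K)*(2 + K))/8 = -1/2 + (1 + K)*(2 + K)/8)
(-80 + 1/(152 + ((21 - 7)*(A - 32) - u(-3))))**2 = (-80 + 1/(152 + ((21 - 7)*(17 - 32) - (-1/4 + (1/8)*(-3)**2 + (3/8)*(-3)))))**2 = (-80 + 1/(152 + (14*(-15) - (-1/4 + (1/8)*9 - 9/8))))**2 = (-80 + 1/(152 + (-210 - (-1/4 + 9/8 - 9/8))))**2 = (-80 + 1/(152 + (-210 - 1*(-1/4))))**2 = (-80 + 1/(152 + (-210 + 1/4)))**2 = (-80 + 1/(152 - 839/4))**2 = (-80 + 1/(-231/4))**2 = (-80 - 4/231)**2 = (-18484/231)**2 = 341658256/53361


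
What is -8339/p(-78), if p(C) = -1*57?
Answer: 8339/57 ≈ 146.30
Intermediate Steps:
p(C) = -57
-8339/p(-78) = -8339/(-57) = -8339*(-1/57) = 8339/57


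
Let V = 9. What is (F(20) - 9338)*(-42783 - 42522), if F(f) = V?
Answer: 795810345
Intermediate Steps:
F(f) = 9
(F(20) - 9338)*(-42783 - 42522) = (9 - 9338)*(-42783 - 42522) = -9329*(-85305) = 795810345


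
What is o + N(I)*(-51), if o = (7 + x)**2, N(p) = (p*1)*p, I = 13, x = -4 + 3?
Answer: -8583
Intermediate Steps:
x = -1
N(p) = p**2 (N(p) = p*p = p**2)
o = 36 (o = (7 - 1)**2 = 6**2 = 36)
o + N(I)*(-51) = 36 + 13**2*(-51) = 36 + 169*(-51) = 36 - 8619 = -8583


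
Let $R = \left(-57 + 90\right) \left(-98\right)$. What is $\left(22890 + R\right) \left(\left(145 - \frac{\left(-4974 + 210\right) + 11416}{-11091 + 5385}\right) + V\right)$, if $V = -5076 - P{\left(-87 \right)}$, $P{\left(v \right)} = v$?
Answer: $- \frac{30175467504}{317} \approx -9.5191 \cdot 10^{7}$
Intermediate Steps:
$R = -3234$ ($R = 33 \left(-98\right) = -3234$)
$V = -4989$ ($V = -5076 - -87 = -5076 + 87 = -4989$)
$\left(22890 + R\right) \left(\left(145 - \frac{\left(-4974 + 210\right) + 11416}{-11091 + 5385}\right) + V\right) = \left(22890 - 3234\right) \left(\left(145 - \frac{\left(-4974 + 210\right) + 11416}{-11091 + 5385}\right) - 4989\right) = 19656 \left(\left(145 - \frac{-4764 + 11416}{-5706}\right) - 4989\right) = 19656 \left(\left(145 - 6652 \left(- \frac{1}{5706}\right)\right) - 4989\right) = 19656 \left(\left(145 - - \frac{3326}{2853}\right) - 4989\right) = 19656 \left(\left(145 + \frac{3326}{2853}\right) - 4989\right) = 19656 \left(\frac{417011}{2853} - 4989\right) = 19656 \left(- \frac{13816606}{2853}\right) = - \frac{30175467504}{317}$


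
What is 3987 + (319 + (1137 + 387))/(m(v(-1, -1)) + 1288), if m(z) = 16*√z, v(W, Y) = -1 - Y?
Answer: 5137099/1288 ≈ 3988.4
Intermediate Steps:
3987 + (319 + (1137 + 387))/(m(v(-1, -1)) + 1288) = 3987 + (319 + (1137 + 387))/(16*√(-1 - 1*(-1)) + 1288) = 3987 + (319 + 1524)/(16*√(-1 + 1) + 1288) = 3987 + 1843/(16*√0 + 1288) = 3987 + 1843/(16*0 + 1288) = 3987 + 1843/(0 + 1288) = 3987 + 1843/1288 = 5137099/1288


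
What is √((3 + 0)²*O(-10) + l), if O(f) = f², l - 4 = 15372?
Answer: 2*√4069 ≈ 127.58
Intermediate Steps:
l = 15376 (l = 4 + 15372 = 15376)
√((3 + 0)²*O(-10) + l) = √((3 + 0)²*(-10)² + 15376) = √(3²*100 + 15376) = √(9*100 + 15376) = √(900 + 15376) = √16276 = 2*√4069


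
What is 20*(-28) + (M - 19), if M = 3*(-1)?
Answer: -582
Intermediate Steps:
M = -3
20*(-28) + (M - 19) = 20*(-28) + (-3 - 19) = -560 - 22 = -582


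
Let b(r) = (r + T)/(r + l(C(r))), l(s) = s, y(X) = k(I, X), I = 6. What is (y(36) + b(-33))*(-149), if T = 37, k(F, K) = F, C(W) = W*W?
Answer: -236165/264 ≈ -894.56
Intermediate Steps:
C(W) = W²
y(X) = 6
b(r) = (37 + r)/(r + r²) (b(r) = (r + 37)/(r + r²) = (37 + r)/(r + r²))
(y(36) + b(-33))*(-149) = (6 + (37 - 33)/((-33)*(1 - 33)))*(-149) = (6 - 1/33*4/(-32))*(-149) = (6 - 1/33*(-1/32)*4)*(-149) = (6 + 1/264)*(-149) = (1585/264)*(-149) = -236165/264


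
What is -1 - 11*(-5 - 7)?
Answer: 131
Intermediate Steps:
-1 - 11*(-5 - 7) = -1 - 11*(-12) = -1 + 132 = 131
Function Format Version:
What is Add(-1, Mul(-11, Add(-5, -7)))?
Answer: 131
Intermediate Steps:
Add(-1, Mul(-11, Add(-5, -7))) = Add(-1, Mul(-11, -12)) = Add(-1, 132) = 131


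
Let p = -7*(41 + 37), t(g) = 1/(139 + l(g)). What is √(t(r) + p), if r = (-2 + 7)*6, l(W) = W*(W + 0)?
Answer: I*√589417427/1039 ≈ 23.367*I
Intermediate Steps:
l(W) = W² (l(W) = W*W = W²)
r = 30 (r = 5*6 = 30)
t(g) = 1/(139 + g²)
p = -546 (p = -7*78 = -546)
√(t(r) + p) = √(1/(139 + 30²) - 546) = √(1/(139 + 900) - 546) = √(1/1039 - 546) = √(-567293/1039) = I*√589417427/1039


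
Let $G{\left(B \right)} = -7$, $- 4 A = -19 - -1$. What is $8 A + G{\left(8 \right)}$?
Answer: $29$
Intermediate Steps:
$A = \frac{9}{2}$ ($A = - \frac{-19 - -1}{4} = - \frac{-19 + 1}{4} = \left(- \frac{1}{4}\right) \left(-18\right) = \frac{9}{2} \approx 4.5$)
$8 A + G{\left(8 \right)} = 8 \cdot \frac{9}{2} - 7 = 36 - 7 = 29$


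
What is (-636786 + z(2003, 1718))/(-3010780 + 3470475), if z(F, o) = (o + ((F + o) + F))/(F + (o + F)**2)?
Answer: -4409056590971/3182892323790 ≈ -1.3852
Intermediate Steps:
z(F, o) = (2*F + 2*o)/(F + (F + o)**2) (z(F, o) = (o + (o + 2*F))/(F + (F + o)**2) = (2*F + 2*o)/(F + (F + o)**2))
(-636786 + z(2003, 1718))/(-3010780 + 3470475) = (-636786 + 2*(2003 + 1718)/(2003 + (2003 + 1718)**2))/(-3010780 + 3470475) = (-636786 + 2*3721/(2003 + 3721**2))/459695 = (-636786 + 2*3721/(2003 + 13845841))*(1/459695) = (-636786 + 2*3721/13847844)*(1/459695) = (-636786 + 2*(1/13847844)*3721)*(1/459695) = (-636786 + 3721/6923922)*(1/459695) = -4409056590971/6923922*1/459695 = -4409056590971/3182892323790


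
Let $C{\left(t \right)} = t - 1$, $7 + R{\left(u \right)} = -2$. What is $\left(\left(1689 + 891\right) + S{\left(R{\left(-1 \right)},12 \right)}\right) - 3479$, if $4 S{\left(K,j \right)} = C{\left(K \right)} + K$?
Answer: $- \frac{3615}{4} \approx -903.75$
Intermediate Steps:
$R{\left(u \right)} = -9$ ($R{\left(u \right)} = -7 - 2 = -9$)
$C{\left(t \right)} = -1 + t$ ($C{\left(t \right)} = t - 1 = -1 + t$)
$S{\left(K,j \right)} = - \frac{1}{4} + \frac{K}{2}$ ($S{\left(K,j \right)} = \frac{\left(-1 + K\right) + K}{4} = \frac{-1 + 2 K}{4} = - \frac{1}{4} + \frac{K}{2}$)
$\left(\left(1689 + 891\right) + S{\left(R{\left(-1 \right)},12 \right)}\right) - 3479 = \left(\left(1689 + 891\right) + \left(- \frac{1}{4} + \frac{1}{2} \left(-9\right)\right)\right) - 3479 = \left(2580 - \frac{19}{4}\right) - 3479 = \frac{10301}{4} - 3479 = - \frac{3615}{4}$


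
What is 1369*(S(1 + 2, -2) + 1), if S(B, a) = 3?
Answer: 5476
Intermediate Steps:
1369*(S(1 + 2, -2) + 1) = 1369*(3 + 1) = 1369*4 = 5476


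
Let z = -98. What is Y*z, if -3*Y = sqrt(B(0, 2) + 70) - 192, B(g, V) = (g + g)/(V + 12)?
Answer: -6272 + 98*sqrt(70)/3 ≈ -5998.7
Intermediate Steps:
B(g, V) = 2*g/(12 + V) (B(g, V) = (2*g)/(12 + V) = 2*g/(12 + V))
Y = 64 - sqrt(70)/3 (Y = -(sqrt(2*0/(12 + 2) + 70) - 192)/3 = -(sqrt(2*0/14 + 70) - 192)/3 = -(sqrt(2*0*(1/14) + 70) - 192)/3 = -(sqrt(0 + 70) - 192)/3 = -(sqrt(70) - 192)/3 = -(-192 + sqrt(70))/3 = 64 - sqrt(70)/3 ≈ 61.211)
Y*z = (64 - sqrt(70)/3)*(-98) = -6272 + 98*sqrt(70)/3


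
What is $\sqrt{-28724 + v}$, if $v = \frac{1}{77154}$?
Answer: $\frac{i \sqrt{170986495525230}}{77154} \approx 169.48 i$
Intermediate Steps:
$v = \frac{1}{77154} \approx 1.2961 \cdot 10^{-5}$
$\sqrt{-28724 + v} = \sqrt{-28724 + \frac{1}{77154}} = \sqrt{- \frac{2216171495}{77154}} = \frac{i \sqrt{170986495525230}}{77154}$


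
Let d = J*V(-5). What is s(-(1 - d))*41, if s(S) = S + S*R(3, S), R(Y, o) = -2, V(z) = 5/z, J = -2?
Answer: -41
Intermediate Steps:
d = 2 (d = -10/(-5) = -10*(-1)/5 = -2*(-1) = 2)
s(S) = -S (s(S) = S + S*(-2) = S - 2*S = -S)
s(-(1 - d))*41 = -(-1)*(1 - 1*2)*41 = -(-1)*(1 - 2)*41 = -(-1)*(-1)*41 = -1*1*41 = -1*41 = -41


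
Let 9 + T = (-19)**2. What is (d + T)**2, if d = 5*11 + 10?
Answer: 173889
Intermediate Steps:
T = 352 (T = -9 + (-19)**2 = -9 + 361 = 352)
d = 65 (d = 55 + 10 = 65)
(d + T)**2 = (65 + 352)**2 = 417**2 = 173889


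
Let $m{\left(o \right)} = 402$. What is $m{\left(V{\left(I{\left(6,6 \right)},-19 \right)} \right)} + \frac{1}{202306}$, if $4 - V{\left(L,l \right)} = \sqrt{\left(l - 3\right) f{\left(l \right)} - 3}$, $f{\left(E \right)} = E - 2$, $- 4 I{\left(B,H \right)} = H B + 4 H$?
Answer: $\frac{81327013}{202306} \approx 402.0$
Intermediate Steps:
$I{\left(B,H \right)} = - H - \frac{B H}{4}$ ($I{\left(B,H \right)} = - \frac{H B + 4 H}{4} = - \frac{B H + 4 H}{4} = - \frac{4 H + B H}{4} = - H - \frac{B H}{4}$)
$f{\left(E \right)} = -2 + E$
$V{\left(L,l \right)} = 4 - \sqrt{-3 + \left(-3 + l\right) \left(-2 + l\right)}$ ($V{\left(L,l \right)} = 4 - \sqrt{\left(l - 3\right) \left(-2 + l\right) - 3} = 4 - \sqrt{\left(-3 + l\right) \left(-2 + l\right) - 3} = 4 - \sqrt{-3 + \left(-3 + l\right) \left(-2 + l\right)}$)
$m{\left(V{\left(I{\left(6,6 \right)},-19 \right)} \right)} + \frac{1}{202306} = 402 + \frac{1}{202306} = \frac{81327013}{202306}$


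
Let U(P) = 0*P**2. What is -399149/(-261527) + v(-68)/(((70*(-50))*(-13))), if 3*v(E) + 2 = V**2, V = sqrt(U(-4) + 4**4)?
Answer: 556635371/364269750 ≈ 1.5281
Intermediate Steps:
U(P) = 0
V = 16 (V = sqrt(0 + 4**4) = sqrt(0 + 256) = sqrt(256) = 16)
v(E) = 254/3 (v(E) = -2/3 + (1/3)*16**2 = -2/3 + (1/3)*256 = -2/3 + 256/3 = 254/3)
-399149/(-261527) + v(-68)/(((70*(-50))*(-13))) = -399149/(-261527) + 254/(3*(((70*(-50))*(-13)))) = -399149*(-1/261527) + 254/(3*((-3500*(-13)))) = 399149/261527 + (254/3)/45500 = 399149/261527 + (254/3)*(1/45500) = 399149/261527 + 127/68250 = 556635371/364269750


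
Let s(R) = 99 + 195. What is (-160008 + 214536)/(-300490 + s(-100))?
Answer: -13632/75049 ≈ -0.18164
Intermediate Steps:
s(R) = 294
(-160008 + 214536)/(-300490 + s(-100)) = (-160008 + 214536)/(-300490 + 294) = 54528/(-300196) = 54528*(-1/300196) = -13632/75049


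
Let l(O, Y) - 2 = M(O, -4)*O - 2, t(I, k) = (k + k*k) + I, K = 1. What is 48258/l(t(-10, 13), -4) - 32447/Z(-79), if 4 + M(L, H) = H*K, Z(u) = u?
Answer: 20417345/54352 ≈ 375.65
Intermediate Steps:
M(L, H) = -4 + H (M(L, H) = -4 + H*1 = -4 + H)
t(I, k) = I + k + k**2 (t(I, k) = (k + k**2) + I = I + k + k**2)
l(O, Y) = -8*O (l(O, Y) = 2 + ((-4 - 4)*O - 2) = 2 + (-8*O - 2) = 2 + (-2 - 8*O) = -8*O)
48258/l(t(-10, 13), -4) - 32447/Z(-79) = 48258/((-8*(-10 + 13 + 13**2))) - 32447/(-79) = 48258/((-8*(-10 + 13 + 169))) - 32447*(-1/79) = 48258/((-8*172)) + 32447/79 = 48258/(-1376) + 32447/79 = 48258*(-1/1376) + 32447/79 = -24129/688 + 32447/79 = 20417345/54352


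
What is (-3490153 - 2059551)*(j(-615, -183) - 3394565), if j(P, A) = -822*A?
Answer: 18004011184856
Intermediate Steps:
(-3490153 - 2059551)*(j(-615, -183) - 3394565) = (-3490153 - 2059551)*(-822*(-183) - 3394565) = -5549704*(150426 - 3394565) = -5549704*(-3244139) = 18004011184856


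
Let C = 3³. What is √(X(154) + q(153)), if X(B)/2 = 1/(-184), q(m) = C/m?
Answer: √101269/782 ≈ 0.40694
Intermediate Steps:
C = 27
q(m) = 27/m
X(B) = -1/92 (X(B) = 2/(-184) = 2*(-1/184) = -1/92)
√(X(154) + q(153)) = √(-1/92 + 27/153) = √(-1/92 + 27*(1/153)) = √(-1/92 + 3/17) = √(259/1564) = √101269/782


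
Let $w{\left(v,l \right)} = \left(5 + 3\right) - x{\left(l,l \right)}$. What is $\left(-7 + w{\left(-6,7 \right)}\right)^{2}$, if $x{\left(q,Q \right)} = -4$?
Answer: $25$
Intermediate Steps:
$w{\left(v,l \right)} = 12$ ($w{\left(v,l \right)} = \left(5 + 3\right) - -4 = 8 + 4 = 12$)
$\left(-7 + w{\left(-6,7 \right)}\right)^{2} = \left(-7 + 12\right)^{2} = 5^{2} = 25$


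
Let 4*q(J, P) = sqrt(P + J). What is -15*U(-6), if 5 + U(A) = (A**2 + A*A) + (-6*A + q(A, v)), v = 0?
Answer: -1545 - 15*I*sqrt(6)/4 ≈ -1545.0 - 9.1856*I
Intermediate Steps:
q(J, P) = sqrt(J + P)/4 (q(J, P) = sqrt(P + J)/4 = sqrt(J + P)/4)
U(A) = -5 - 6*A + 2*A**2 + sqrt(A)/4 (U(A) = -5 + ((A**2 + A*A) + (-6*A + sqrt(A + 0)/4)) = -5 + ((A**2 + A**2) + (-6*A + sqrt(A)/4)) = -5 + (2*A**2 + (-6*A + sqrt(A)/4)) = -5 + (-6*A + 2*A**2 + sqrt(A)/4) = -5 - 6*A + 2*A**2 + sqrt(A)/4)
-15*U(-6) = -15*(-5 - 6*(-6) + 2*(-6)**2 + sqrt(-6)/4) = -15*(-5 + 36 + 2*36 + (I*sqrt(6))/4) = -15*(-5 + 36 + 72 + I*sqrt(6)/4) = -15*(103 + I*sqrt(6)/4) = -1545 - 15*I*sqrt(6)/4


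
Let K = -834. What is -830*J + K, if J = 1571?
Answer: -1304764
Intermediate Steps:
-830*J + K = -830*1571 - 834 = -1303930 - 834 = -1304764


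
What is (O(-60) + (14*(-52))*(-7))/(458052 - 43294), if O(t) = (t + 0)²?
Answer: 4348/207379 ≈ 0.020966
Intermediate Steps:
O(t) = t²
(O(-60) + (14*(-52))*(-7))/(458052 - 43294) = ((-60)² + (14*(-52))*(-7))/(458052 - 43294) = (3600 - 728*(-7))/414758 = (3600 + 5096)*(1/414758) = 8696*(1/414758) = 4348/207379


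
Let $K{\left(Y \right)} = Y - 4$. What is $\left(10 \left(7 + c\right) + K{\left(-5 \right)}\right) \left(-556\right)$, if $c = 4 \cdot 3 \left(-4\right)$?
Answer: $232964$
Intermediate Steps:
$c = -48$ ($c = 12 \left(-4\right) = -48$)
$K{\left(Y \right)} = -4 + Y$
$\left(10 \left(7 + c\right) + K{\left(-5 \right)}\right) \left(-556\right) = \left(10 \left(7 - 48\right) - 9\right) \left(-556\right) = \left(10 \left(-41\right) - 9\right) \left(-556\right) = \left(-410 - 9\right) \left(-556\right) = \left(-419\right) \left(-556\right) = 232964$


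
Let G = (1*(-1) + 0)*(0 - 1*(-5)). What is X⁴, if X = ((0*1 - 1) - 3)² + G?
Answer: 14641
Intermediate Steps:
G = -5 (G = (-1 + 0)*(0 + 5) = -1*5 = -5)
X = 11 (X = ((0*1 - 1) - 3)² - 5 = ((0 - 1) - 3)² - 5 = (-1 - 3)² - 5 = (-4)² - 5 = 16 - 5 = 11)
X⁴ = 11⁴ = 14641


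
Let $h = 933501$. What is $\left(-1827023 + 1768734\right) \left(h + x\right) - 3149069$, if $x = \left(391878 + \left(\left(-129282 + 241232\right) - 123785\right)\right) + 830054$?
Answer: $-124951332891$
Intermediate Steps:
$x = 1210097$ ($x = \left(391878 + \left(111950 - 123785\right)\right) + 830054 = \left(391878 - 11835\right) + 830054 = 380043 + 830054 = 1210097$)
$\left(-1827023 + 1768734\right) \left(h + x\right) - 3149069 = \left(-1827023 + 1768734\right) \left(933501 + 1210097\right) - 3149069 = \left(-58289\right) 2143598 - 3149069 = -124948183822 - 3149069 = -124951332891$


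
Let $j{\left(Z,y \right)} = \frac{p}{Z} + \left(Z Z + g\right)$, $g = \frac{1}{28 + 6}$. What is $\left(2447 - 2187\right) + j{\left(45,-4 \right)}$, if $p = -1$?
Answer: $\frac{3496061}{1530} \approx 2285.0$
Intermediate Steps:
$g = \frac{1}{34} \approx 0.029412$
$j{\left(Z,y \right)} = \frac{1}{34} + Z^{2} - \frac{1}{Z}$ ($j{\left(Z,y \right)} = - \frac{1}{Z} + \left(Z Z + \frac{1}{34}\right) = - \frac{1}{Z} + \left(Z^{2} + \frac{1}{34}\right) = - \frac{1}{Z} + \left(\frac{1}{34} + Z^{2}\right) = \frac{1}{34} + Z^{2} - \frac{1}{Z}$)
$\left(2447 - 2187\right) + j{\left(45,-4 \right)} = \left(2447 - 2187\right) + \frac{-1 + 45^{3} + \frac{1}{34} \cdot 45}{45} = 260 + \frac{-1 + 91125 + \frac{45}{34}}{45} = 260 + \frac{1}{45} \cdot \frac{3098261}{34} = 260 + \frac{3098261}{1530} = \frac{3496061}{1530}$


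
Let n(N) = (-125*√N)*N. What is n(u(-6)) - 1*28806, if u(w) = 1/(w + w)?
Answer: -28806 + 125*I*√3/72 ≈ -28806.0 + 3.007*I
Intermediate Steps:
u(w) = 1/(2*w)
n(N) = -125*N^(3/2)
n(u(-6)) - 1*28806 = -125*√2*(-I*√6/36)/4 - 1*28806 = -125*(-I*√3/72) - 28806 = -(-125)*I*√3/72 - 28806 = 125*I*√3/72 - 28806 = -28806 + 125*I*√3/72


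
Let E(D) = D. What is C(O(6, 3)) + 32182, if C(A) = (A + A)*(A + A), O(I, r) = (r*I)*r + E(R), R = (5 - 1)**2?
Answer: 51782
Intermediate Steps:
R = 16 (R = 4**2 = 16)
O(I, r) = 16 + I*r**2 (O(I, r) = (r*I)*r + 16 = (I*r)*r + 16 = I*r**2 + 16 = 16 + I*r**2)
C(A) = 4*A**2 (C(A) = (2*A)*(2*A) = 4*A**2)
C(O(6, 3)) + 32182 = 4*(16 + 6*3**2)**2 + 32182 = 4*(16 + 6*9)**2 + 32182 = 4*(16 + 54)**2 + 32182 = 4*70**2 + 32182 = 4*4900 + 32182 = 19600 + 32182 = 51782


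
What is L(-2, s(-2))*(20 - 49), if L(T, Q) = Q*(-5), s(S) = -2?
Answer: -290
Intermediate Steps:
L(T, Q) = -5*Q
L(-2, s(-2))*(20 - 49) = (-5*(-2))*(20 - 49) = 10*(-29) = -290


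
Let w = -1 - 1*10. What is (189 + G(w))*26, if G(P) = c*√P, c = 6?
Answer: 4914 + 156*I*√11 ≈ 4914.0 + 517.39*I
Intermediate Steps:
w = -11 (w = -1 - 10 = -11)
G(P) = 6*√P
(189 + G(w))*26 = (189 + 6*√(-11))*26 = (189 + 6*(I*√11))*26 = (189 + 6*I*√11)*26 = 4914 + 156*I*√11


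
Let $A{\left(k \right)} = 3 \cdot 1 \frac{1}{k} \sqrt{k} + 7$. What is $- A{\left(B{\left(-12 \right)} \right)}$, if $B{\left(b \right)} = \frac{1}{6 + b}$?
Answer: $-7 + 3 i \sqrt{6} \approx -7.0 + 7.3485 i$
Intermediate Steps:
$A{\left(k \right)} = 7 + \frac{3}{\sqrt{k}}$ ($A{\left(k \right)} = 3 \frac{\sqrt{k}}{k} + 7 = \frac{3}{\sqrt{k}} + 7 = 7 + \frac{3}{\sqrt{k}}$)
$- A{\left(B{\left(-12 \right)} \right)} = - (7 + \frac{3}{\frac{1}{6} i \sqrt{6}}) = - (7 + 3 \left(- i \sqrt{6}\right)) = - (7 - 3 i \sqrt{6}) = -7 + 3 i \sqrt{6}$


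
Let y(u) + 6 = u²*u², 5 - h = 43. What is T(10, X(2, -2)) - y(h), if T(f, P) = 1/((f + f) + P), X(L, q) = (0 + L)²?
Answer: -50043119/24 ≈ -2.0851e+6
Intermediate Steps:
X(L, q) = L²
h = -38 (h = 5 - 1*43 = 5 - 43 = -38)
T(f, P) = 1/(P + 2*f) (T(f, P) = 1/(2*f + P) = 1/(P + 2*f))
y(u) = -6 + u⁴ (y(u) = -6 + u²*u² = -6 + u⁴)
T(10, X(2, -2)) - y(h) = 1/(2² + 2*10) - (-6 + (-38)⁴) = 1/(4 + 20) - (-6 + 2085136) = 1/24 - 1*2085130 = 1/24 - 2085130 = -50043119/24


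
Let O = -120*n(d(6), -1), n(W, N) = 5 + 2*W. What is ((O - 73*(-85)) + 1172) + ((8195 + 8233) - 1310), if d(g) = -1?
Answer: 22135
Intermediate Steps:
O = -360 (O = -120*(5 + 2*(-1)) = -120*(5 - 2) = -120*3 = -30*12 = -360)
((O - 73*(-85)) + 1172) + ((8195 + 8233) - 1310) = ((-360 - 73*(-85)) + 1172) + ((8195 + 8233) - 1310) = ((-360 + 6205) + 1172) + (16428 - 1310) = (5845 + 1172) + 15118 = 7017 + 15118 = 22135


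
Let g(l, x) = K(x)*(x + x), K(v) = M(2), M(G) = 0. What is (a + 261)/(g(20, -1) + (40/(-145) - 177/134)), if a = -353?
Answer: 357512/6205 ≈ 57.617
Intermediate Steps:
K(v) = 0
g(l, x) = 0 (g(l, x) = 0*(x + x) = 0*(2*x) = 0)
(a + 261)/(g(20, -1) + (40/(-145) - 177/134)) = (-353 + 261)/(0 + (40/(-145) - 177/134)) = -92/(0 + (40*(-1/145) - 177*1/134)) = -92/(0 + (-8/29 - 177/134)) = -92/(0 - 6205/3886) = -92/(-6205/3886) = -92*(-3886/6205) = 357512/6205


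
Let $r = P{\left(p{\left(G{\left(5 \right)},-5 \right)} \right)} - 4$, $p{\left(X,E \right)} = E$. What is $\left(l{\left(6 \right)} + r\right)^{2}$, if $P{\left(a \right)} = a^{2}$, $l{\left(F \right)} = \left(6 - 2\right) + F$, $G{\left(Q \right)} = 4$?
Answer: $961$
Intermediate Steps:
$l{\left(F \right)} = 4 + F$
$r = 21$ ($r = \left(-5\right)^{2} - 4 = 25 - 4 = 21$)
$\left(l{\left(6 \right)} + r\right)^{2} = \left(\left(4 + 6\right) + 21\right)^{2} = \left(10 + 21\right)^{2} = 31^{2} = 961$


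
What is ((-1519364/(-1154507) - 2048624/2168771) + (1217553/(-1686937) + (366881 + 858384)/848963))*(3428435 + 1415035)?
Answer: 1116593002770656160938255808780/210935158335011696218171 ≈ 5.2935e+6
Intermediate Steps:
((-1519364/(-1154507) - 2048624/2168771) + (1217553/(-1686937) + (366881 + 858384)/848963))*(3428435 + 1415035) = ((-1519364*(-1/1154507) - 2048624*1/2168771) + (1217553*(-1/1686937) + 1225265*(1/848963)))*4843470 = ((1519364/1154507 - 2048624/2168771) + (-1217553/1686937 + 1225265/848963))*4843470 = (930001833276/2503861300897 + 1033287415766/1432147096331)*4843470 = (3919107798149086241052458/3585897691695198835708907)*4843470 = 1116593002770656160938255808780/210935158335011696218171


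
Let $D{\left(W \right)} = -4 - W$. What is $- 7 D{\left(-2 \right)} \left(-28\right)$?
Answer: $-392$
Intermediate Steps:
$- 7 D{\left(-2 \right)} \left(-28\right) = - 7 \left(-4 - -2\right) \left(-28\right) = - 7 \left(-4 + 2\right) \left(-28\right) = \left(-7\right) \left(-2\right) \left(-28\right) = 14 \left(-28\right) = -392$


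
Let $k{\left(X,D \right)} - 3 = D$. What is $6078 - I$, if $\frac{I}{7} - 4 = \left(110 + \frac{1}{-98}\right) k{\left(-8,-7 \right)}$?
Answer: $\frac{63908}{7} \approx 9129.7$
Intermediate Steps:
$k{\left(X,D \right)} = 3 + D$
$I = - \frac{21362}{7}$ ($I = 28 + 7 \left(110 + \frac{1}{-98}\right) \left(3 - 7\right) = 28 + 7 \left(110 - \frac{1}{98}\right) \left(-4\right) = 28 + 7 \cdot \frac{10779}{98} \left(-4\right) = 28 + 7 \left(- \frac{21558}{49}\right) = 28 - \frac{21558}{7} = - \frac{21362}{7} \approx -3051.7$)
$6078 - I = 6078 - - \frac{21362}{7} = 6078 + \frac{21362}{7} = \frac{63908}{7}$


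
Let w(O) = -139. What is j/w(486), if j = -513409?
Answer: 513409/139 ≈ 3693.6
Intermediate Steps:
j/w(486) = -513409/(-139) = -513409*(-1/139) = 513409/139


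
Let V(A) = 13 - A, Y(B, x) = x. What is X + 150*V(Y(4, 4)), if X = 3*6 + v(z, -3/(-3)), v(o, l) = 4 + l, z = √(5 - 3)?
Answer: 1373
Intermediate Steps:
z = √2 ≈ 1.4142
X = 23 (X = 3*6 + (4 - 3/(-3)) = 18 + (4 - 3*(-⅓)) = 18 + (4 + 1) = 18 + 5 = 23)
X + 150*V(Y(4, 4)) = 23 + 150*(13 - 1*4) = 23 + 150*(13 - 4) = 23 + 150*9 = 23 + 1350 = 1373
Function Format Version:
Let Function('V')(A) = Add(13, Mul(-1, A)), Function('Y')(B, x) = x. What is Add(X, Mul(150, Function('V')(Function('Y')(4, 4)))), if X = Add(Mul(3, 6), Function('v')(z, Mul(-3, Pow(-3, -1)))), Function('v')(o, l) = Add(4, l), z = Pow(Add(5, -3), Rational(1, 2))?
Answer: 1373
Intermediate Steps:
z = Pow(2, Rational(1, 2)) ≈ 1.4142
X = 23 (X = Add(Mul(3, 6), Add(4, Mul(-3, Pow(-3, -1)))) = Add(18, Add(4, Mul(-3, Rational(-1, 3)))) = Add(18, Add(4, 1)) = Add(18, 5) = 23)
Add(X, Mul(150, Function('V')(Function('Y')(4, 4)))) = Add(23, Mul(150, Add(13, Mul(-1, 4)))) = Add(23, Mul(150, Add(13, -4))) = Add(23, Mul(150, 9)) = Add(23, 1350) = 1373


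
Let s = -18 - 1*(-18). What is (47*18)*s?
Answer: 0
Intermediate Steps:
s = 0 (s = -18 + 18 = 0)
(47*18)*s = (47*18)*0 = 846*0 = 0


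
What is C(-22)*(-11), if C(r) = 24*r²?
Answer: -127776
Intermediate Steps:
C(-22)*(-11) = (24*(-22)²)*(-11) = (24*484)*(-11) = 11616*(-11) = -127776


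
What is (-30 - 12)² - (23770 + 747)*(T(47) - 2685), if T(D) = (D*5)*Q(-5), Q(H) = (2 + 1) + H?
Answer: 77352899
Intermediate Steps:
Q(H) = 3 + H
T(D) = -10*D (T(D) = (D*5)*(3 - 5) = (5*D)*(-2) = -10*D)
(-30 - 12)² - (23770 + 747)*(T(47) - 2685) = (-30 - 12)² - (23770 + 747)*(-10*47 - 2685) = (-42)² - 24517*(-470 - 2685) = 1764 - 24517*(-3155) = 1764 - 1*(-77351135) = 1764 + 77351135 = 77352899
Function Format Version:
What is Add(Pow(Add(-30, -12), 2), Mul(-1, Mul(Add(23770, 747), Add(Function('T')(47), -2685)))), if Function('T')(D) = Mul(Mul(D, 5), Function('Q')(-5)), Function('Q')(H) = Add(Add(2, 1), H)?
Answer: 77352899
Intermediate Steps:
Function('Q')(H) = Add(3, H)
Function('T')(D) = Mul(-10, D) (Function('T')(D) = Mul(Mul(D, 5), Add(3, -5)) = Mul(Mul(5, D), -2) = Mul(-10, D))
Add(Pow(Add(-30, -12), 2), Mul(-1, Mul(Add(23770, 747), Add(Function('T')(47), -2685)))) = Add(Pow(Add(-30, -12), 2), Mul(-1, Mul(Add(23770, 747), Add(Mul(-10, 47), -2685)))) = Add(Pow(-42, 2), Mul(-1, Mul(24517, Add(-470, -2685)))) = Add(1764, Mul(-1, Mul(24517, -3155))) = Add(1764, Mul(-1, -77351135)) = Add(1764, 77351135) = 77352899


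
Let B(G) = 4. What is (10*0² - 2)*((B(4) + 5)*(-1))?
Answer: 18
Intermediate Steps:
(10*0² - 2)*((B(4) + 5)*(-1)) = (10*0² - 2)*((4 + 5)*(-1)) = (10*0 - 2)*(9*(-1)) = (0 - 2)*(-9) = -2*(-9) = 18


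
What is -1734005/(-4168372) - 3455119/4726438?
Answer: -238713622003/757751993036 ≈ -0.31503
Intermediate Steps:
-1734005/(-4168372) - 3455119/4726438 = -1734005*(-1/4168372) - 3455119*1/4726438 = 133385/320644 - 3455119/4726438 = -238713622003/757751993036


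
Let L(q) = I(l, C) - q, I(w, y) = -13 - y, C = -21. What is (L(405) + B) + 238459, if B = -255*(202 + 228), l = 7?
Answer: 128412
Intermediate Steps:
L(q) = 8 - q (L(q) = (-13 - 1*(-21)) - q = (-13 + 21) - q = 8 - q)
B = -109650 (B = -255*430 = -109650)
(L(405) + B) + 238459 = ((8 - 1*405) - 109650) + 238459 = ((8 - 405) - 109650) + 238459 = (-397 - 109650) + 238459 = -110047 + 238459 = 128412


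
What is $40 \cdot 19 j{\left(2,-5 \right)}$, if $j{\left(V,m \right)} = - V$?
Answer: $-1520$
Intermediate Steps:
$40 \cdot 19 j{\left(2,-5 \right)} = 40 \cdot 19 \left(\left(-1\right) 2\right) = 760 \left(-2\right) = -1520$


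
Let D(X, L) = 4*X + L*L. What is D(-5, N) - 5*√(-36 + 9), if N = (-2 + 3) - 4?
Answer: -11 - 15*I*√3 ≈ -11.0 - 25.981*I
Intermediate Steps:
N = -3 (N = 1 - 4 = -3)
D(X, L) = L² + 4*X (D(X, L) = 4*X + L² = L² + 4*X)
D(-5, N) - 5*√(-36 + 9) = ((-3)² + 4*(-5)) - 5*√(-36 + 9) = (9 - 20) - 15*I*√3 = -11 - 15*I*√3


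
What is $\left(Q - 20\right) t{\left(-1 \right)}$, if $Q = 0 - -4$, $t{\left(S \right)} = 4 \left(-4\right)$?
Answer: $256$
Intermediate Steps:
$t{\left(S \right)} = -16$
$Q = 4$ ($Q = 0 + 4 = 4$)
$\left(Q - 20\right) t{\left(-1 \right)} = \left(4 - 20\right) \left(-16\right) = \left(-16\right) \left(-16\right) = 256$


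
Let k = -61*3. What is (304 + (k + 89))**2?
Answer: 44100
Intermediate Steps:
k = -183
(304 + (k + 89))**2 = (304 + (-183 + 89))**2 = (304 - 94)**2 = 210**2 = 44100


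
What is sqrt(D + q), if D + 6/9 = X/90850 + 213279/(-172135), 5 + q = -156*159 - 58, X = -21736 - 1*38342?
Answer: I*sqrt(21895706113469513701233)/938307885 ≈ 157.7*I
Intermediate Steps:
X = -60078 (X = -21736 - 38342 = -60078)
q = -24867 (q = -5 + (-156*159 - 58) = -5 + (-24804 - 58) = -5 - 24862 = -24867)
D = -12043070054/4691539425 (D = -2/3 + (-60078/90850 + 213279/(-172135)) = -2/3 + (-60078*1/90850 + 213279*(-1/172135)) = -2/3 + (-30039/45425 - 213279/172135) = -2/3 - 2971792368/1563846475 = -12043070054/4691539425 ≈ -2.5670)
sqrt(D + q) = sqrt(-12043070054/4691539425 - 24867) = sqrt(-116676553951529/4691539425) = I*sqrt(21895706113469513701233)/938307885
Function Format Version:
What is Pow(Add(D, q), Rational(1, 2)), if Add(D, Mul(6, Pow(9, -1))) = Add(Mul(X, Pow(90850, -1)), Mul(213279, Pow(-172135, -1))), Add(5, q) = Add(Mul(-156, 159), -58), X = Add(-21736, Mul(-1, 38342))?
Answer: Mul(Rational(1, 938307885), I, Pow(21895706113469513701233, Rational(1, 2))) ≈ Mul(157.70, I)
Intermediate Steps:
X = -60078 (X = Add(-21736, -38342) = -60078)
q = -24867 (q = Add(-5, Add(Mul(-156, 159), -58)) = Add(-5, Add(-24804, -58)) = Add(-5, -24862) = -24867)
D = Rational(-12043070054, 4691539425) (D = Add(Rational(-2, 3), Add(Mul(-60078, Pow(90850, -1)), Mul(213279, Pow(-172135, -1)))) = Add(Rational(-2, 3), Add(Mul(-60078, Rational(1, 90850)), Mul(213279, Rational(-1, 172135)))) = Add(Rational(-2, 3), Add(Rational(-30039, 45425), Rational(-213279, 172135))) = Add(Rational(-2, 3), Rational(-2971792368, 1563846475)) = Rational(-12043070054, 4691539425) ≈ -2.5670)
Pow(Add(D, q), Rational(1, 2)) = Pow(Add(Rational(-12043070054, 4691539425), -24867), Rational(1, 2)) = Pow(Rational(-116676553951529, 4691539425), Rational(1, 2)) = Mul(Rational(1, 938307885), I, Pow(21895706113469513701233, Rational(1, 2)))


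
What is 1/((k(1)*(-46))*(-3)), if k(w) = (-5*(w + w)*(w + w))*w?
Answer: -1/2760 ≈ -0.00036232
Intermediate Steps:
k(w) = -20*w**3 (k(w) = (-5*2*w*2*w)*w = (-20*w**2)*w = -20*w**3)
1/((k(1)*(-46))*(-3)) = 1/((-20*1**3*(-46))*(-3)) = 1/((-20*1*(-46))*(-3)) = 1/(-20*(-46)*(-3)) = 1/(920*(-3)) = 1/(-2760) = -1/2760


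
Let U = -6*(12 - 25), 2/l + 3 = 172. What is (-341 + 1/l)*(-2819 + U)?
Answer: 1406133/2 ≈ 7.0307e+5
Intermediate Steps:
l = 2/169 (l = 2/(-3 + 172) = 2/169 ≈ 0.011834)
U = 78 (U = -6*(-13) = 78)
(-341 + 1/l)*(-2819 + U) = (-341 + 1/(2/169))*(-2819 + 78) = (-341 + 169/2)*(-2741) = -513/2*(-2741) = 1406133/2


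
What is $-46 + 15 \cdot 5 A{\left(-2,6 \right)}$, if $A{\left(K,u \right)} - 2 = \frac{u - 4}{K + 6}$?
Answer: $\frac{283}{2} \approx 141.5$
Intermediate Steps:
$A{\left(K,u \right)} = 2 + \frac{-4 + u}{6 + K}$ ($A{\left(K,u \right)} = 2 + \frac{u - 4}{K + 6} = 2 + \frac{-4 + u}{6 + K}$)
$-46 + 15 \cdot 5 A{\left(-2,6 \right)} = -46 + 15 \cdot 5 \frac{8 + 6 + 2 \left(-2\right)}{6 - 2} = -46 + 15 \cdot 5 \frac{8 + 6 - 4}{4} = -46 + 15 \cdot 5 \cdot \frac{1}{4} \cdot 10 = -46 + 15 \cdot 5 \cdot \frac{5}{2} = -46 + 15 \cdot \frac{25}{2} = -46 + \frac{375}{2} = \frac{283}{2}$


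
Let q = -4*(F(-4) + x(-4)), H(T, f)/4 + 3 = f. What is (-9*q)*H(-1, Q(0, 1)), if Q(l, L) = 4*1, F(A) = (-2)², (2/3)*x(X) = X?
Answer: -288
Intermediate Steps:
x(X) = 3*X/2
F(A) = 4
Q(l, L) = 4
H(T, f) = -12 + 4*f
q = 8 (q = -4*(4 + (3/2)*(-4)) = -4*(4 - 6) = -4*(-2) = 8)
(-9*q)*H(-1, Q(0, 1)) = (-9*8)*(-12 + 4*4) = -72*(-12 + 16) = -72*4 = -288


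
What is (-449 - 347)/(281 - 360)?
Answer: 796/79 ≈ 10.076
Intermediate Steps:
(-449 - 347)/(281 - 360) = -796/(-79) = -796*(-1/79) = 796/79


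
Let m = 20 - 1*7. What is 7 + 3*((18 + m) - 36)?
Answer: -8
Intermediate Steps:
m = 13 (m = 20 - 7 = 13)
7 + 3*((18 + m) - 36) = 7 + 3*((18 + 13) - 36) = 7 + 3*(31 - 36) = 7 + 3*(-5) = 7 - 15 = -8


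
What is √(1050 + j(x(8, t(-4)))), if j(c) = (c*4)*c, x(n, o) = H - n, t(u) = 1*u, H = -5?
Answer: √1726 ≈ 41.545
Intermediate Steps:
t(u) = u
x(n, o) = -5 - n
j(c) = 4*c² (j(c) = (4*c)*c = 4*c²)
√(1050 + j(x(8, t(-4)))) = √(1050 + 4*(-5 - 1*8)²) = √(1050 + 4*(-5 - 8)²) = √(1050 + 4*(-13)²) = √(1050 + 4*169) = √(1050 + 676) = √1726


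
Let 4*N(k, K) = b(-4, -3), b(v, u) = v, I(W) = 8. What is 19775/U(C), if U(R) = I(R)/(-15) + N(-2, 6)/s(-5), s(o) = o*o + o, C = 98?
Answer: -33900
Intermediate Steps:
N(k, K) = -1 (N(k, K) = (1/4)*(-4) = -1)
s(o) = o + o**2 (s(o) = o**2 + o = o + o**2)
U(R) = -7/12 (U(R) = 8/(-15) - 1/((-5*(1 - 5))) = 8*(-1/15) - 1/((-5*(-4))) = -8/15 - 1/20 = -7/12)
19775/U(C) = 19775/(-7/12) = 19775*(-12/7) = -33900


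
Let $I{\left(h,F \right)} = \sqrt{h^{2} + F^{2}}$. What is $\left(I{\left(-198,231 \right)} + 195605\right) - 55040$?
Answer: $140565 + 33 \sqrt{85} \approx 1.4087 \cdot 10^{5}$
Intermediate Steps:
$I{\left(h,F \right)} = \sqrt{F^{2} + h^{2}}$
$\left(I{\left(-198,231 \right)} + 195605\right) - 55040 = \left(\sqrt{231^{2} + \left(-198\right)^{2}} + 195605\right) - 55040 = \left(\sqrt{53361 + 39204} + 195605\right) - 55040 = \left(\sqrt{92565} + 195605\right) - 55040 = \left(33 \sqrt{85} + 195605\right) - 55040 = \left(195605 + 33 \sqrt{85}\right) - 55040 = 140565 + 33 \sqrt{85}$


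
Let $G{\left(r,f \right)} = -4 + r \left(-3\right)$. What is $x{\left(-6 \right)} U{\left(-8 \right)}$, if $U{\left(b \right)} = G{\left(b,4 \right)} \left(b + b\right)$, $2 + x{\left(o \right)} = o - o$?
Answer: $640$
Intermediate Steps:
$x{\left(o \right)} = -2$ ($x{\left(o \right)} = -2 + \left(o - o\right) = -2 + 0 = -2$)
$G{\left(r,f \right)} = -4 - 3 r$
$U{\left(b \right)} = 2 b \left(-4 - 3 b\right)$ ($U{\left(b \right)} = \left(-4 - 3 b\right) \left(b + b\right) = \left(-4 - 3 b\right) 2 b = 2 b \left(-4 - 3 b\right)$)
$x{\left(-6 \right)} U{\left(-8 \right)} = - 2 \left(\left(-2\right) \left(-8\right) \left(4 + 3 \left(-8\right)\right)\right) = - 2 \left(\left(-2\right) \left(-8\right) \left(4 - 24\right)\right) = - 2 \left(\left(-2\right) \left(-8\right) \left(-20\right)\right) = \left(-2\right) \left(-320\right) = 640$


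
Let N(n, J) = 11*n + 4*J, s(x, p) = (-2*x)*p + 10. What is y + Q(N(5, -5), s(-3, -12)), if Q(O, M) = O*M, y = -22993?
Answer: -25163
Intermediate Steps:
s(x, p) = 10 - 2*p*x (s(x, p) = -2*p*x + 10 = 10 - 2*p*x)
N(n, J) = 4*J + 11*n
Q(O, M) = M*O
y + Q(N(5, -5), s(-3, -12)) = -22993 + (10 - 2*(-12)*(-3))*(4*(-5) + 11*5) = -22993 + (10 - 72)*(-20 + 55) = -22993 - 62*35 = -22993 - 2170 = -25163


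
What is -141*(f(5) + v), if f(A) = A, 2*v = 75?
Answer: -11985/2 ≈ -5992.5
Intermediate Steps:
v = 75/2 (v = (½)*75 = 75/2 ≈ 37.500)
-141*(f(5) + v) = -141*(5 + 75/2) = -141*85/2 = -11985/2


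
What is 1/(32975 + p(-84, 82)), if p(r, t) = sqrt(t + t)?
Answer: 32975/1087350461 - 2*sqrt(41)/1087350461 ≈ 3.0314e-5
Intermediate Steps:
p(r, t) = sqrt(2)*sqrt(t) (p(r, t) = sqrt(2*t) = sqrt(2)*sqrt(t))
1/(32975 + p(-84, 82)) = 1/(32975 + sqrt(2)*sqrt(82)) = 1/(32975 + 2*sqrt(41))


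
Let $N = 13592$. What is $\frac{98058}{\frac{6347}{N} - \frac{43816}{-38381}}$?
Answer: $\frac{61557597136}{1009809} \approx 60960.0$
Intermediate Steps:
$\frac{98058}{\frac{6347}{N} - \frac{43816}{-38381}} = \frac{98058}{\frac{6347}{13592} - \frac{43816}{-38381}} = \frac{98058}{6347 \cdot \frac{1}{13592} - - \frac{43816}{38381}} = \frac{98058}{\frac{6347}{13592} + \frac{43816}{38381}} = \frac{98058}{\frac{839151279}{521674552}} = 98058 \cdot \frac{521674552}{839151279} = \frac{61557597136}{1009809}$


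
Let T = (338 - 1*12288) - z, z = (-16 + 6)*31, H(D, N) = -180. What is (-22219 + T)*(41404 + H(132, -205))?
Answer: -1395803416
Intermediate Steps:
z = -310 (z = -10*31 = -310)
T = -11640 (T = (338 - 1*12288) - 1*(-310) = (338 - 12288) + 310 = -11950 + 310 = -11640)
(-22219 + T)*(41404 + H(132, -205)) = (-22219 - 11640)*(41404 - 180) = -33859*41224 = -1395803416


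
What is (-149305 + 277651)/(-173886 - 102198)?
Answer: -21391/46014 ≈ -0.46488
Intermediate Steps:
(-149305 + 277651)/(-173886 - 102198) = 128346/(-276084) = 128346*(-1/276084) = -21391/46014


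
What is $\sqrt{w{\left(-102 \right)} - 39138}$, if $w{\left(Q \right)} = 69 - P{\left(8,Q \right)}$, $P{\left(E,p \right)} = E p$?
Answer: $i \sqrt{38253} \approx 195.58 i$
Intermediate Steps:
$w{\left(Q \right)} = 69 - 8 Q$
$\sqrt{w{\left(-102 \right)} - 39138} = \sqrt{\left(69 - -816\right) - 39138} = \sqrt{\left(69 + 816\right) - 39138} = \sqrt{885 - 39138} = \sqrt{-38253} = i \sqrt{38253}$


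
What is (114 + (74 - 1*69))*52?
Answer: 6188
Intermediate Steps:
(114 + (74 - 1*69))*52 = (114 + (74 - 69))*52 = (114 + 5)*52 = 119*52 = 6188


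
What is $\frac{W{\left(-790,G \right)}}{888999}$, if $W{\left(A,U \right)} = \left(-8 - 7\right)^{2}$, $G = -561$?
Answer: $\frac{75}{296333} \approx 0.00025309$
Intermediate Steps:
$W{\left(A,U \right)} = 225$ ($W{\left(A,U \right)} = \left(-15\right)^{2} = 225$)
$\frac{W{\left(-790,G \right)}}{888999} = \frac{225}{888999} = 225 \cdot \frac{1}{888999} = \frac{75}{296333}$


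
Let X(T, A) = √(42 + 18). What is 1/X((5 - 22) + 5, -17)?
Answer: √15/30 ≈ 0.12910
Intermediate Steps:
X(T, A) = 2*√15 (X(T, A) = √60 = 2*√15)
1/X((5 - 22) + 5, -17) = 1/(2*√15) = √15/30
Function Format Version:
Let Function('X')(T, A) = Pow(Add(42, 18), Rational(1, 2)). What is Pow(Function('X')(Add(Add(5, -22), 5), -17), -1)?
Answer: Mul(Rational(1, 30), Pow(15, Rational(1, 2))) ≈ 0.12910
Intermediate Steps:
Function('X')(T, A) = Mul(2, Pow(15, Rational(1, 2))) (Function('X')(T, A) = Pow(60, Rational(1, 2)) = Mul(2, Pow(15, Rational(1, 2))))
Pow(Function('X')(Add(Add(5, -22), 5), -17), -1) = Pow(Mul(2, Pow(15, Rational(1, 2))), -1) = Mul(Rational(1, 30), Pow(15, Rational(1, 2)))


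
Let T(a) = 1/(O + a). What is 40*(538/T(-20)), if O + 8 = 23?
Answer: -107600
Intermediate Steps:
O = 15 (O = -8 + 23 = 15)
T(a) = 1/(15 + a)
40*(538/T(-20)) = 40*(538/(1/(15 - 20))) = 40*(538/(1/(-5))) = 40*(538/(-⅕)) = 40*(538*(-5)) = 40*(-2690) = -107600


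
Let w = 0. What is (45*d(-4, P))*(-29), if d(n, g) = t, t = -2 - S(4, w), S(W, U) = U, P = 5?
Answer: 2610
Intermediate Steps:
t = -2 (t = -2 - 1*0 = -2 + 0 = -2)
d(n, g) = -2
(45*d(-4, P))*(-29) = (45*(-2))*(-29) = -90*(-29) = 2610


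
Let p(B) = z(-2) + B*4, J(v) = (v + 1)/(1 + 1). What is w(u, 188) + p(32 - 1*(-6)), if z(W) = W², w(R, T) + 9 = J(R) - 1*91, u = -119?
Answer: -3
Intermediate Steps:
J(v) = ½ + v/2 (J(v) = (1 + v)/2 = (1 + v)*(½) = ½ + v/2)
w(R, T) = -199/2 + R/2 (w(R, T) = -9 + ((½ + R/2) - 1*91) = -9 + ((½ + R/2) - 91) = -9 + (-181/2 + R/2) = -199/2 + R/2)
p(B) = 4 + 4*B (p(B) = (-2)² + B*4 = 4 + 4*B)
w(u, 188) + p(32 - 1*(-6)) = (-199/2 + (½)*(-119)) + (4 + 4*(32 - 1*(-6))) = (-199/2 - 119/2) + (4 + 4*(32 + 6)) = -159 + (4 + 4*38) = -159 + (4 + 152) = -159 + 156 = -3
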